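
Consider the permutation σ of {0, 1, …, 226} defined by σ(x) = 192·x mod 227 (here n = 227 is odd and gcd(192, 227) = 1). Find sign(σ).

+1

Start at x=188: 188 → 3 → 122 → 43 → 84 → 11 → 69 → … (one orbit).
The orbit structure of x ↦ 192x mod 227: 3 orbits of sizes [113, 113, 1].
n − c = 227 − 3 = 224; sign = (−1)^224 = +1.
Zolotarev: (192|227) = +1, matching the cycle-count sign.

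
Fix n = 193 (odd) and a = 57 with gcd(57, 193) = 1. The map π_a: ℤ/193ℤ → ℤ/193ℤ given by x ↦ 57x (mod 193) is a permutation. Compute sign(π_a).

-1

Orbit of 132 under x↦57x: [132, 190, 22, 96, 68, 16, 140]… (length divides ord_193(57)).
2 cycles of lengths [192, 1].
n − c = 193 − 2 = 191; sign = (−1)^191 = -1.
Via Zolotarev, sign(π_{57}) = (57|193) = -1.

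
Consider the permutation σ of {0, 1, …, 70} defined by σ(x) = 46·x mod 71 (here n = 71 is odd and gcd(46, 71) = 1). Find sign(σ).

-1

Trace 1: π^k(1) = [1, 46, 57, 66, 54, 70, 25] for k=0..6.
Decompose π into cycles: lengths [10, 10, 10, 10, 10, 10, 10, 1] (8 cycles, including the fixed point 0).
8 cycles on 71: each ℓ→(−1)^(ℓ−1), product (−1)^63 = -1.
(46|71)_J = -1 (Zolotarev's lemma cross-check).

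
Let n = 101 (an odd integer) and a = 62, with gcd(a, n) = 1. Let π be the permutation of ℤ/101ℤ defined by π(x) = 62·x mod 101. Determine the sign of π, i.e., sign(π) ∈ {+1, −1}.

Orbit of 57 under x↦62x: [57, 100, 39, 95, 32, 65, 91]… (length divides ord_101(62)).
π_62 has 6 disjoint cycles with lengths [20, 20, 20, 20, 20, 1] on {0,…,100}.
6 cycles on 101: each ℓ→(−1)^(ℓ−1), product (−1)^95 = -1.
Check: (62/101) = -1 by Zolotarev.

-1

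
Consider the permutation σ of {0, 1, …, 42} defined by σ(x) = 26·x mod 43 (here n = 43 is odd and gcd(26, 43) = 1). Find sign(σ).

Orbit of 26 under x↦26x: [26, 31, 32, 15, 3, 35, 7]… (length divides ord_43(26)).
Cycle lengths of π_26 on ℤ/43ℤ: [42, 1]; 2 cycles in total.
43 − 2 = 41 transpositions; sign(π) = (−1)^41 = -1.
Check: (26/43) = -1 by Zolotarev.

-1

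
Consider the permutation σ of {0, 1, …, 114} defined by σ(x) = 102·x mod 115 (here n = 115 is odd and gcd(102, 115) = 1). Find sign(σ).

+1

Orbit of 37 under x↦102x: [37, 94, 43, 16, 22, 59, 38]… (length divides ord_115(102)).
The orbit structure of x ↦ 102x mod 115: 5 orbits of sizes [44, 44, 22, 4, 1].
sign(π) = (−1)^{n − #cycles} = (−1)^{115−5} = (−1)^110 = +1.
The Jacobi symbol (102|115) = +1 (Zolotarev) agrees.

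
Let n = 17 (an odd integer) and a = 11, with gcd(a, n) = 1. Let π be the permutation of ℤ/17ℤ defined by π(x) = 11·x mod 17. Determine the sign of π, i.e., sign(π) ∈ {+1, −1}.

Orbit of 11 under x↦11x: [11, 2, 5, 4, 10, 8, 3]… (length divides ord_17(11)).
Cycle lengths of π_11 on ℤ/17ℤ: [16, 1]; 2 cycles in total.
sign(π) = (−1)^{n − #cycles} = (−1)^{17−2} = (−1)^15 = -1.

-1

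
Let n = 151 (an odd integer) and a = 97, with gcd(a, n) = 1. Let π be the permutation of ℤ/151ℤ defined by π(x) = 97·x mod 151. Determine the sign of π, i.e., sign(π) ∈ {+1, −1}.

+1

Orbit of 148 under x↦97x: [148, 11, 10, 64, 17, 139, 44]… (length divides ord_151(97)).
Cycle type of π: 75×2 + 1; total 3 cycles.
Σ(ℓ_i−1) = 151−3 = 148; sign = (−1)^148 = +1.
Zolotarev: (97|151) = +1, matching the cycle-count sign.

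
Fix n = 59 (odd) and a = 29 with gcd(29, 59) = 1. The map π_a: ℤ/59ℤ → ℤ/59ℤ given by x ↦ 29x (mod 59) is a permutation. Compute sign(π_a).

+1

Start at x=27: 27 → 16 → 51 → 4 → 57 → 1 → 29 → … (one orbit).
The orbit structure of x ↦ 29x mod 59: 3 orbits of sizes [29, 29, 1].
3 cycles on 59: each ℓ→(−1)^(ℓ−1), product (−1)^56 = +1.
Via Zolotarev, sign(π_{29}) = (29|59) = +1.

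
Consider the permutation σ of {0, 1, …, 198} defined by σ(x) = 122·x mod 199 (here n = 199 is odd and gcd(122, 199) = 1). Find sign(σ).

Start at x=10: 10 → 26 → 187 → 128 → 94 → 125 → 126 → … (one orbit).
3 cycles of lengths [99, 99, 1].
sign(π) = (−1)^{n − #cycles} = (−1)^{199−3} = (−1)^196 = +1.
Check: (122/199) = +1 by Zolotarev.

+1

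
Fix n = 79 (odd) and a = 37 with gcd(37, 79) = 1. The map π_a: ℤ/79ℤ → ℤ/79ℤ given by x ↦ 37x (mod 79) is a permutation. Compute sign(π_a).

-1

Trace 15: π^k(15) = [15, 2, 74, 52, 28, 9, 17] for k=0..6.
2 cycles of lengths [78, 1].
n − c = 79 − 2 = 77; sign = (−1)^77 = -1.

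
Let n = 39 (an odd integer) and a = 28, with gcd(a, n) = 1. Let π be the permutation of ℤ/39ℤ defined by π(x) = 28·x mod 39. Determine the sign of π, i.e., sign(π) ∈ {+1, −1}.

-1

Orbit of 4 under x↦28x: [4, 34, 16, 19, 25, 37, 22]… (length divides ord_39(28)).
The orbit structure of x ↦ 28x mod 39: 6 orbits of sizes [12, 12, 12, 1, 1, 1].
6 cycles on 39: each ℓ→(−1)^(ℓ−1), product (−1)^33 = -1.
Zolotarev: (28|39) = -1, matching the cycle-count sign.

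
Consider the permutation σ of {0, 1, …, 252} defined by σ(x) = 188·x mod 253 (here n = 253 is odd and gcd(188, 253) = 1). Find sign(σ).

Trace 78: π^k(78) = [78, 243, 144, 1, 188, 177, 133] for k=0..6.
π_188 has 33 disjoint cycles with lengths [11, 11, 11, 11, 11, 11, 11, 11, 11, 11, 11, 11, 11, 11, 11, 11, 11, 11, 11, 11, 11, 11, 1, 1, 1, 1, 1, 1, 1, 1, 1, 1, 1] on {0,…,252}.
sign(π) = (−1)^{n − #cycles} = (−1)^{253−33} = (−1)^220 = +1.

+1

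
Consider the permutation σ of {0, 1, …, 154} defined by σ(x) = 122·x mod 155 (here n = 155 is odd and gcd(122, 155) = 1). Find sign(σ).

Orbit of 126 under x↦122x: [126, 27, 39, 108, 1, 122, 4]… (length divides ord_155(122)).
The orbit structure of x ↦ 122x mod 155: 11 orbits of sizes [20, 20, 20, 20, 20, 20, 10, 10, 10, 4, 1].
sign(π) = (−1)^{n − #cycles} = (−1)^{155−11} = (−1)^144 = +1.

+1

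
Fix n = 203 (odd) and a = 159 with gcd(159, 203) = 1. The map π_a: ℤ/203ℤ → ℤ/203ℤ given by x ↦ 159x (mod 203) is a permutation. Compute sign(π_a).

+1

Trace 12: π^k(12) = [12, 81, 90, 100, 66, 141, 89] for k=0..6.
Decompose π into cycles: lengths [84, 84, 28, 6, 1] (5 cycles, including the fixed point 0).
With 5 cycles on 203 points, sign = (−1)^{203−5} = +1.
Via Zolotarev, sign(π_{159}) = (159|203) = +1.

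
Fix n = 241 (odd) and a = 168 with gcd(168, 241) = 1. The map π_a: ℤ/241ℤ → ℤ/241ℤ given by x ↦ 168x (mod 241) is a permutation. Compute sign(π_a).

Start at x=115: 115 → 40 → 213 → 116 → 208 → 240 → 73 → … (one orbit).
The orbit structure of x ↦ 168x mod 241: 4 orbits of sizes [80, 80, 80, 1].
4 cycles on 241: each ℓ→(−1)^(ℓ−1), product (−1)^237 = -1.
Check: (168/241) = -1 by Zolotarev.

-1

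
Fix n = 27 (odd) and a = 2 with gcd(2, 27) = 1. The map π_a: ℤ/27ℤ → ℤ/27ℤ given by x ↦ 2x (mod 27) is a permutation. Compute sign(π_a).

-1

Orbit of 4 under x↦2x: [4, 8, 16, 5, 10, 20, 13]… (length divides ord_27(2)).
Cycle lengths of π_2 on ℤ/27ℤ: [18, 6, 2, 1]; 4 cycles in total.
sign(π) = (−1)^{n − #cycles} = (−1)^{27−4} = (−1)^23 = -1.
Via Zolotarev, sign(π_{2}) = (2|27) = -1.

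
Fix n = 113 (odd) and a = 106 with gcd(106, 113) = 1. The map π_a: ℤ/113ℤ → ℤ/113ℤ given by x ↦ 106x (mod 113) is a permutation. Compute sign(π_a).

+1

Orbit of 109 under x↦106x: [109, 28, 30, 16, 1, 106, 49]… (length divides ord_113(106)).
Cycle type of π: 7×16 + 1; total 17 cycles.
sign(π) = (−1)^{n − #cycles} = (−1)^{113−17} = (−1)^96 = +1.
(106|113)_J = +1 (Zolotarev's lemma cross-check).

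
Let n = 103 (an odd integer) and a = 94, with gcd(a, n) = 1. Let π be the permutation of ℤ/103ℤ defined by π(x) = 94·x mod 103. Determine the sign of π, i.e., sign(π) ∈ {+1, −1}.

-1

Start at x=24: 24 → 93 → 90 → 14 → 80 → 1 → 94 → … (one orbit).
π_94 has 4 disjoint cycles with lengths [34, 34, 34, 1] on {0,…,102}.
103 − 4 = 99 transpositions; sign(π) = (−1)^99 = -1.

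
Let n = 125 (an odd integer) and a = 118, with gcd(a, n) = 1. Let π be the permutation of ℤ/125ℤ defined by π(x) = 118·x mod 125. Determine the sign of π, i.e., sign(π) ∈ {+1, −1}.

Start at x=24: 24 → 82 → 51 → 18 → 124 → 7 → 76 → … (one orbit).
12 cycles of lengths [20, 20, 20, 20, 20, 4, 4, 4, 4, 4, 4, 1].
n − c = 125 − 12 = 113; sign = (−1)^113 = -1.
The Jacobi symbol (118|125) = -1 (Zolotarev) agrees.

-1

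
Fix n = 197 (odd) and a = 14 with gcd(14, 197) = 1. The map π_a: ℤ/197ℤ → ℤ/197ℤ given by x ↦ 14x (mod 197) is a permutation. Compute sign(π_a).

Trace 14: π^k(14) = [14, 196, 183, 1] for k=0..3.
Decompose π into cycles: lengths [4, 4, 4, 4, 4, 4, 4, 4, 4, 4, 4, 4, 4, 4, 4, 4, 4, 4, 4, 4, 4, 4, 4, 4, 4, 4, 4, 4, 4, 4, 4, 4, 4, 4, 4, 4, 4, 4, 4, 4, 4, 4, 4, 4, 4, 4, 4, 4, 4, 1] (50 cycles, including the fixed point 0).
With 50 cycles on 197 points, sign = (−1)^{197−50} = -1.
Zolotarev: (14|197) = -1, matching the cycle-count sign.

-1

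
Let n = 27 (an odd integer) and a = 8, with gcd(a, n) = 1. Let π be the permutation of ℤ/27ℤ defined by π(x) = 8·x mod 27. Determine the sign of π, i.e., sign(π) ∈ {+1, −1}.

Orbit of 1 under x↦8x: [1, 8, 10, 26, 19, 17]… (length divides ord_27(8)).
π_8 has 8 disjoint cycles with lengths [6, 6, 6, 2, 2, 2, 2, 1] on {0,…,26}.
Σ(ℓ_i−1) = 27−8 = 19; sign = (−1)^19 = -1.

-1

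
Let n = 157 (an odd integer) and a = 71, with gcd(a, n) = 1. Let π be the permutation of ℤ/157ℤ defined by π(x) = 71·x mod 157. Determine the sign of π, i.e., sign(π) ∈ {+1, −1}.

+1

Start at x=71: 71 → 17 → 108 → 132 → 109 → 46 → 126 → … (one orbit).
The orbit structure of x ↦ 71x mod 157: 5 orbits of sizes [39, 39, 39, 39, 1].
5 cycles on 157: each ℓ→(−1)^(ℓ−1), product (−1)^152 = +1.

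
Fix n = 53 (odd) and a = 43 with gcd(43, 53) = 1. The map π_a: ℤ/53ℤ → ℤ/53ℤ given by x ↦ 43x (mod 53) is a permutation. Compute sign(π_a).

Trace 6: π^k(6) = [6, 46, 17, 42, 4, 13, 29] for k=0..6.
3 cycles of lengths [26, 26, 1].
sign(π) = (−1)^{n − #cycles} = (−1)^{53−3} = (−1)^50 = +1.

+1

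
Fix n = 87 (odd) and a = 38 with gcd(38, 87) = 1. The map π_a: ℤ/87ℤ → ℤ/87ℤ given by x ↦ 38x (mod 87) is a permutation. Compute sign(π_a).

-1

Start at x=7: 7 → 5 → 16 → 86 → 49 → 35 → 25 → … (one orbit).
The orbit structure of x ↦ 38x mod 87: 8 orbits of sizes [14, 14, 14, 14, 14, 14, 2, 1].
sign(π) = (−1)^{n − #cycles} = (−1)^{87−8} = (−1)^79 = -1.
Zolotarev: (38|87) = -1, matching the cycle-count sign.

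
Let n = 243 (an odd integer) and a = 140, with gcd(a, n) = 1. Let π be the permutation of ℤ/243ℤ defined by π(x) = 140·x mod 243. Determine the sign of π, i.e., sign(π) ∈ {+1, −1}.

Orbit of 232 under x↦140x: [232, 161, 184, 2, 37, 77, 88]… (length divides ord_243(140)).
The orbit structure of x ↦ 140x mod 243: 6 orbits of sizes [162, 54, 18, 6, 2, 1].
243 − 6 = 237 transpositions; sign(π) = (−1)^237 = -1.
The Jacobi symbol (140|243) = -1 (Zolotarev) agrees.

-1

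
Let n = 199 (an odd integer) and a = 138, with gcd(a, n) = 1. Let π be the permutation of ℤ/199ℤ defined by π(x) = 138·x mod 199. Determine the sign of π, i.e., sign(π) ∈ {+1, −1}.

-1

Orbit of 136 under x↦138x: [136, 62, 198, 61, 60, 121, 181]… (length divides ord_199(138)).
Cycle lengths of π_138 on ℤ/199ℤ: [22, 22, 22, 22, 22, 22, 22, 22, 22, 1]; 10 cycles in total.
n − c = 199 − 10 = 189; sign = (−1)^189 = -1.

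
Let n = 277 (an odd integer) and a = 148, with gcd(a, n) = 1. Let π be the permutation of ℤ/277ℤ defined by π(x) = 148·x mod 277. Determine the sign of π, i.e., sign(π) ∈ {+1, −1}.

-1

Trace 213: π^k(213) = [213, 223, 41, 251, 30, 8, 76] for k=0..6.
Cycle lengths of π_148 on ℤ/277ℤ: [92, 92, 92, 1]; 4 cycles in total.
277 − 4 = 273 transpositions; sign(π) = (−1)^273 = -1.
(148|277)_J = -1 (Zolotarev's lemma cross-check).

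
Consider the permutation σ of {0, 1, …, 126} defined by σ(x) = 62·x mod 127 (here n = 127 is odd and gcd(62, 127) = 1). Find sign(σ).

+1

Trace 124: π^k(124) = [124, 68, 25, 26, 88, 122, 71] for k=0..6.
Decompose π into cycles: lengths [63, 63, 1] (3 cycles, including the fixed point 0).
With 3 cycles on 127 points, sign = (−1)^{127−3} = +1.
Via Zolotarev, sign(π_{62}) = (62|127) = +1.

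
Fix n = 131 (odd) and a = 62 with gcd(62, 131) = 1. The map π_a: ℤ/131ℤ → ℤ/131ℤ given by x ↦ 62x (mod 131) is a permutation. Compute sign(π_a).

+1

Trace 84: π^k(84) = [84, 99, 112, 1, 62, 45, 39] for k=0..6.
The orbit structure of x ↦ 62x mod 131: 11 orbits of sizes [13, 13, 13, 13, 13, 13, 13, 13, 13, 13, 1].
131 − 11 = 120 transpositions; sign(π) = (−1)^120 = +1.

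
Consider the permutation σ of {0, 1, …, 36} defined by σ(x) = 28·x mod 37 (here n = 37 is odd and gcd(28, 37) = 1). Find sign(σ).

Trace 4: π^k(4) = [4, 1, 28, 7, 11, 12, 3] for k=0..6.
Cycle lengths of π_28 on ℤ/37ℤ: [18, 18, 1]; 3 cycles in total.
n − c = 37 − 3 = 34; sign = (−1)^34 = +1.

+1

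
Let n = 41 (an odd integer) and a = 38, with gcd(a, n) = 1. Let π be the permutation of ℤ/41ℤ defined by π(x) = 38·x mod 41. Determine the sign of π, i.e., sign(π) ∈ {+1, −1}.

Trace 3: π^k(3) = [3, 32, 27, 1, 38, 9, 14] for k=0..6.
The orbit structure of x ↦ 38x mod 41: 6 orbits of sizes [8, 8, 8, 8, 8, 1].
41 − 6 = 35 transpositions; sign(π) = (−1)^35 = -1.
Via Zolotarev, sign(π_{38}) = (38|41) = -1.

-1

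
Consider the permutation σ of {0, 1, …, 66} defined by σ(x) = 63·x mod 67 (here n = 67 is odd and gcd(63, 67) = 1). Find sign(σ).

Orbit of 64 under x↦63x: [64, 12, 19, 58, 36, 57, 40]… (length divides ord_67(63)).
2 cycles of lengths [66, 1].
n − c = 67 − 2 = 65; sign = (−1)^65 = -1.
Via Zolotarev, sign(π_{63}) = (63|67) = -1.

-1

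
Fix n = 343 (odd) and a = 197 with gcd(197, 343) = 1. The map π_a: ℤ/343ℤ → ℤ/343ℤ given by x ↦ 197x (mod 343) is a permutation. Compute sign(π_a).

Orbit of 1 under x↦197x: [1, 197, 50, 246, 99, 295, 148]… (length divides ord_343(197)).
π_197 has 91 disjoint cycles with lengths [7, 7, 7, 7, 7, 7, 7, 7, 7, 7, 7, 7, 7, 7, 7, 7, 7, 7, 7, 7, 7, 7, 7, 7, 7, 7, 7, 7, 7, 7, 7, 7, 7, 7, 7, 7, 7, 7, 7, 7, 7, 7, 1, 1, 1, 1, 1, 1, 1, 1, 1, 1, 1, 1, 1, 1, 1, 1, 1, 1, 1, 1, 1, 1, 1, 1, 1, 1, 1, 1, 1, 1, 1, 1, 1, 1, 1, 1, 1, 1, 1, 1, 1, 1, 1, 1, 1, 1, 1, 1, 1] on {0,…,342}.
n − c = 343 − 91 = 252; sign = (−1)^252 = +1.
The Jacobi symbol (197|343) = +1 (Zolotarev) agrees.

+1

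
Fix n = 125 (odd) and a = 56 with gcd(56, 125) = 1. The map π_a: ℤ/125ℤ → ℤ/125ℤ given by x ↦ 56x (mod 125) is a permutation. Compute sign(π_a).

+1

Orbit of 46 under x↦56x: [46, 76, 6, 86, 66, 71, 101]… (length divides ord_125(56)).
Cycle lengths of π_56 on ℤ/125ℤ: [25, 25, 25, 25, 5, 5, 5, 5, 1, 1, 1, 1, 1]; 13 cycles in total.
13 cycles on 125: each ℓ→(−1)^(ℓ−1), product (−1)^112 = +1.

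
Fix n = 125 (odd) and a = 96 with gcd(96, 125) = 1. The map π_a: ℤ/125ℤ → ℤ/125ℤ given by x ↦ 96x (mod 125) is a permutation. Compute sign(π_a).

Start at x=6: 6 → 76 → 46 → 41 → 61 → 106 → 51 → … (one orbit).
The orbit structure of x ↦ 96x mod 125: 13 orbits of sizes [25, 25, 25, 25, 5, 5, 5, 5, 1, 1, 1, 1, 1].
13 cycles on 125: each ℓ→(−1)^(ℓ−1), product (−1)^112 = +1.

+1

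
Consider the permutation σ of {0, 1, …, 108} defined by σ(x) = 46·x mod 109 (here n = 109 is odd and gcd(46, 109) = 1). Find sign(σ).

Trace 108: π^k(108) = [108, 63, 64, 1, 46, 45] for k=0..5.
The orbit structure of x ↦ 46x mod 109: 19 orbits of sizes [6, 6, 6, 6, 6, 6, 6, 6, 6, 6, 6, 6, 6, 6, 6, 6, 6, 6, 1].
sign(π) = (−1)^{n − #cycles} = (−1)^{109−19} = (−1)^90 = +1.

+1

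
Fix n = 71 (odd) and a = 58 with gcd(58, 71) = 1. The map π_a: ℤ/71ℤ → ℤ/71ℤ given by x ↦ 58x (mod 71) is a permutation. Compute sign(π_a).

Orbit of 24 under x↦58x: [24, 43, 9, 25, 30, 36, 29]… (length divides ord_71(58)).
3 cycles of lengths [35, 35, 1].
n − c = 71 − 3 = 68; sign = (−1)^68 = +1.
(58|71)_J = +1 (Zolotarev's lemma cross-check).

+1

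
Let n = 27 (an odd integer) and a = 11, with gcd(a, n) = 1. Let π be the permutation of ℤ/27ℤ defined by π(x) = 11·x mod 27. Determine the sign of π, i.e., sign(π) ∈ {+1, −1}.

Start at x=10: 10 → 2 → 22 → 26 → 16 → 14 → 19 → … (one orbit).
Cycle lengths of π_11 on ℤ/27ℤ: [18, 6, 2, 1]; 4 cycles in total.
27 − 4 = 23 transpositions; sign(π) = (−1)^23 = -1.

-1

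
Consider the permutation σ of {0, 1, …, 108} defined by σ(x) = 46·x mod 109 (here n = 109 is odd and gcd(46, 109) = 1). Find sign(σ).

+1

Trace 63: π^k(63) = [63, 64, 1, 46, 45, 108] for k=0..5.
The orbit structure of x ↦ 46x mod 109: 19 orbits of sizes [6, 6, 6, 6, 6, 6, 6, 6, 6, 6, 6, 6, 6, 6, 6, 6, 6, 6, 1].
With 19 cycles on 109 points, sign = (−1)^{109−19} = +1.
Zolotarev: (46|109) = +1, matching the cycle-count sign.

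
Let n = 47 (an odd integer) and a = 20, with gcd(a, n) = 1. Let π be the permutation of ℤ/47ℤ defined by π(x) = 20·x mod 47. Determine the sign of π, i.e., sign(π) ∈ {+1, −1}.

Start at x=16: 16 → 38 → 8 → 19 → 4 → 33 → 2 → … (one orbit).
Cycle type of π: 46 + 1; total 2 cycles.
2 cycles on 47: each ℓ→(−1)^(ℓ−1), product (−1)^45 = -1.

-1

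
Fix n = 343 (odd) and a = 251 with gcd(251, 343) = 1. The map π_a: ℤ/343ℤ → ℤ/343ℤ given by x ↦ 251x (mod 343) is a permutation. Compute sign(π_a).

Trace 141: π^k(141) = [141, 62, 127, 321, 309, 41, 1] for k=0..6.
The orbit structure of x ↦ 251x mod 343: 10 orbits of sizes [98, 98, 98, 14, 14, 14, 2, 2, 2, 1].
With 10 cycles on 343 points, sign = (−1)^{343−10} = -1.
The Jacobi symbol (251|343) = -1 (Zolotarev) agrees.

-1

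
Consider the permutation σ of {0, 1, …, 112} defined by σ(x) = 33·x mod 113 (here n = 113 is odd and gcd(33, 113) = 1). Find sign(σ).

-1

Start at x=53: 53 → 54 → 87 → 46 → 49 → 35 → 25 → … (one orbit).
π_33 has 2 disjoint cycles with lengths [112, 1] on {0,…,112}.
2 cycles on 113: each ℓ→(−1)^(ℓ−1), product (−1)^111 = -1.
Via Zolotarev, sign(π_{33}) = (33|113) = -1.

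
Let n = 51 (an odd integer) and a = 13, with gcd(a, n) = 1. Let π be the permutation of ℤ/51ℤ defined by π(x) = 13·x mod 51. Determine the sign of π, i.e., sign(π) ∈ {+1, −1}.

Orbit of 16 under x↦13x: [16, 4, 1, 13]… (length divides ord_51(13)).
Decompose π into cycles: lengths [4, 4, 4, 4, 4, 4, 4, 4, 4, 4, 4, 4, 1, 1, 1] (15 cycles, including the fixed point 0).
With 15 cycles on 51 points, sign = (−1)^{51−15} = +1.
(13|51)_J = +1 (Zolotarev's lemma cross-check).

+1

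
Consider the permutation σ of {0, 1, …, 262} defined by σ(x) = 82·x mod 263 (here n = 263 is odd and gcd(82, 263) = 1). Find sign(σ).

Start at x=233: 233 → 170 → 1 → 82 → 149 → 120 → 109 → … (one orbit).
Cycle type of π: 262 + 1; total 2 cycles.
2 cycles on 263: each ℓ→(−1)^(ℓ−1), product (−1)^261 = -1.
The Jacobi symbol (82|263) = -1 (Zolotarev) agrees.

-1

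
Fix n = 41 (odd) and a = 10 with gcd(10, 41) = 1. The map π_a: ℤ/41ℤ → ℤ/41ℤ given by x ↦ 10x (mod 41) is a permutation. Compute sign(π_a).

+1

Orbit of 10 under x↦10x: [10, 18, 16, 37, 1]… (length divides ord_41(10)).
Decompose π into cycles: lengths [5, 5, 5, 5, 5, 5, 5, 5, 1] (9 cycles, including the fixed point 0).
Σ(ℓ_i−1) = 41−9 = 32; sign = (−1)^32 = +1.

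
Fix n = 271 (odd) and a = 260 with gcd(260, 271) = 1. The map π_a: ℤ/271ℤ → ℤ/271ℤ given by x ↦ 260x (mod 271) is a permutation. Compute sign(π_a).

Orbit of 212 under x↦260x: [212, 107, 178, 210, 129, 207, 162]… (length divides ord_271(260)).
2 cycles of lengths [270, 1].
2 cycles on 271: each ℓ→(−1)^(ℓ−1), product (−1)^269 = -1.
(260|271)_J = -1 (Zolotarev's lemma cross-check).

-1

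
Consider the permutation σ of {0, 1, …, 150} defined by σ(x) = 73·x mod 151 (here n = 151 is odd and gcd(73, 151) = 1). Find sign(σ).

-1

Start at x=60: 60 → 1 → 73 → 44 → 41 → 124 → 143 → … (one orbit).
Decompose π into cycles: lengths [50, 50, 50, 1] (4 cycles, including the fixed point 0).
n − c = 151 − 4 = 147; sign = (−1)^147 = -1.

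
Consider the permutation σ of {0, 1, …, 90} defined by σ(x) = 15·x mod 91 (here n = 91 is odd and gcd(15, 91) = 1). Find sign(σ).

-1

Orbit of 85 under x↦15x: [85, 1, 15, 43, 8, 29, 71]… (length divides ord_91(15)).
Cycle lengths of π_15 on ℤ/91ℤ: [12, 12, 12, 12, 12, 12, 12, 1, 1, 1, 1, 1, 1, 1]; 14 cycles in total.
91 − 14 = 77 transpositions; sign(π) = (−1)^77 = -1.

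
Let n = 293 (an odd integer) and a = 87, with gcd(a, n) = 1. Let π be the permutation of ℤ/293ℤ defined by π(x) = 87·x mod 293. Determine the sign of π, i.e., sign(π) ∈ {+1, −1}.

Trace 253: π^k(253) = [253, 36, 202, 287, 64, 1, 87] for k=0..6.
Cycle lengths of π_87 on ℤ/293ℤ: [146, 146, 1]; 3 cycles in total.
3 cycles on 293: each ℓ→(−1)^(ℓ−1), product (−1)^290 = +1.
Check: (87/293) = +1 by Zolotarev.

+1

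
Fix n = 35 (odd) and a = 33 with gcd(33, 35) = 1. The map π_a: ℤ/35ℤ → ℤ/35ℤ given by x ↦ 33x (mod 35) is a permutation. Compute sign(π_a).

Start at x=27: 27 → 16 → 3 → 29 → 12 → 11 → 13 → … (one orbit).
Cycle type of π: 12×2 + 6 + 4 + 1; total 5 cycles.
n − c = 35 − 5 = 30; sign = (−1)^30 = +1.
Via Zolotarev, sign(π_{33}) = (33|35) = +1.

+1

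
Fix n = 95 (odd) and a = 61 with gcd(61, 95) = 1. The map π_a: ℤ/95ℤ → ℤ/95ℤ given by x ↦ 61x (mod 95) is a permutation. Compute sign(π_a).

Orbit of 81 under x↦61x: [81, 1, 61, 16, 26, 66, 36]… (length divides ord_95(61)).
π_61 has 15 disjoint cycles with lengths [9, 9, 9, 9, 9, 9, 9, 9, 9, 9, 1, 1, 1, 1, 1] on {0,…,94}.
95 − 15 = 80 transpositions; sign(π) = (−1)^80 = +1.
(61|95)_J = +1 (Zolotarev's lemma cross-check).

+1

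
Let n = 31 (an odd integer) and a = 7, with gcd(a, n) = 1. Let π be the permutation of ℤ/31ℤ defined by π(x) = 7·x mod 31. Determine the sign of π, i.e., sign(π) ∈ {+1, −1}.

+1

Trace 10: π^k(10) = [10, 8, 25, 20, 16, 19, 9] for k=0..6.
Decompose π into cycles: lengths [15, 15, 1] (3 cycles, including the fixed point 0).
3 cycles on 31: each ℓ→(−1)^(ℓ−1), product (−1)^28 = +1.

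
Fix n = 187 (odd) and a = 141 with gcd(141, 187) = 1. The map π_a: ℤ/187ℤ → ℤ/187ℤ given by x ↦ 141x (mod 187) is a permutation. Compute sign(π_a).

Trace 42: π^k(42) = [42, 125, 47, 82, 155, 163, 169] for k=0..6.
Cycle type of π: 80×2 + 16 + 5×2 + 1; total 6 cycles.
n − c = 187 − 6 = 181; sign = (−1)^181 = -1.

-1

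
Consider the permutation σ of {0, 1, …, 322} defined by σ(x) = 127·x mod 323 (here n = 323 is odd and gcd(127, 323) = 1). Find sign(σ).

-1

Trace 185: π^k(185) = [185, 239, 314, 149, 189, 101, 230] for k=0..6.
Cycle type of π: 72×4 + 18 + 8×2 + 1; total 8 cycles.
323 − 8 = 315 transpositions; sign(π) = (−1)^315 = -1.
Zolotarev: (127|323) = -1, matching the cycle-count sign.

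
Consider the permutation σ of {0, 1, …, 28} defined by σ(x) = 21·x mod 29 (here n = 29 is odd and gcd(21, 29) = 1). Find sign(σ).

Orbit of 21 under x↦21x: [21, 6, 10, 7, 2, 13, 12]… (length divides ord_29(21)).
π_21 has 2 disjoint cycles with lengths [28, 1] on {0,…,28}.
29 − 2 = 27 transpositions; sign(π) = (−1)^27 = -1.
Zolotarev: (21|29) = -1, matching the cycle-count sign.

-1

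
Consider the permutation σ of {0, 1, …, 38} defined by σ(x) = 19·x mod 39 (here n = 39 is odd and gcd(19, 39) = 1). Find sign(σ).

-1

Trace 4: π^k(4) = [4, 37, 1, 19, 10, 34, 22] for k=0..6.
Cycle lengths of π_19 on ℤ/39ℤ: [12, 12, 12, 1, 1, 1]; 6 cycles in total.
39 − 6 = 33 transpositions; sign(π) = (−1)^33 = -1.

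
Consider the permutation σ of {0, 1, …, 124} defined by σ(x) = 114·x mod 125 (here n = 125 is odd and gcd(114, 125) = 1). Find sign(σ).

+1

Trace 56: π^k(56) = [56, 9, 26, 89, 21, 19, 41] for k=0..6.
π_114 has 7 disjoint cycles with lengths [50, 50, 10, 10, 2, 2, 1] on {0,…,124}.
n − c = 125 − 7 = 118; sign = (−1)^118 = +1.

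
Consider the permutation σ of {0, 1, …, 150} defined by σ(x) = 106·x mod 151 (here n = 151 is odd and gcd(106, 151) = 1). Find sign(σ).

-1

Orbit of 137 under x↦106x: [137, 26, 38, 102, 91, 133, 55]… (length divides ord_151(106)).
The orbit structure of x ↦ 106x mod 151: 2 orbits of sizes [150, 1].
With 2 cycles on 151 points, sign = (−1)^{151−2} = -1.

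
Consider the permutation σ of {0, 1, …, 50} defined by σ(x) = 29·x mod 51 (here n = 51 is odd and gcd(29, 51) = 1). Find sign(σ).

+1

Orbit of 43 under x↦29x: [43, 23, 4, 14, 49, 44, 1]… (length divides ord_51(29)).
The orbit structure of x ↦ 29x mod 51: 5 orbits of sizes [16, 16, 16, 2, 1].
With 5 cycles on 51 points, sign = (−1)^{51−5} = +1.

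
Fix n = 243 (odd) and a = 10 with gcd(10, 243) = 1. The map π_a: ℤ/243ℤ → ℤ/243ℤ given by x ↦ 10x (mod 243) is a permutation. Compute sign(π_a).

+1

Start at x=1: 1 → 10 → 100 → 28 → 37 → 127 → 55 → … (one orbit).
π_10 has 27 disjoint cycles with lengths [27, 27, 27, 27, 27, 27, 9, 9, 9, 9, 9, 9, 3, 3, 3, 3, 3, 3, 1, 1, 1, 1, 1, 1, 1, 1, 1] on {0,…,242}.
With 27 cycles on 243 points, sign = (−1)^{243−27} = +1.
Via Zolotarev, sign(π_{10}) = (10|243) = +1.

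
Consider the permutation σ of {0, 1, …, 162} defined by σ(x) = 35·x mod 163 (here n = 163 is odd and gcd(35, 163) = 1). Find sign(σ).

Orbit of 24 under x↦35x: [24, 25, 60, 144, 150, 34, 49]… (length divides ord_163(35)).
Cycle lengths of π_35 on ℤ/163ℤ: [81, 81, 1]; 3 cycles in total.
163 − 3 = 160 transpositions; sign(π) = (−1)^160 = +1.

+1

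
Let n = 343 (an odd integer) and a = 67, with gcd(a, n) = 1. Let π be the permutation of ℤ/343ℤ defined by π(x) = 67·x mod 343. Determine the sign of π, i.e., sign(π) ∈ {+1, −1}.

+1

Start at x=246: 246 → 18 → 177 → 197 → 165 → 79 → 148 → … (one orbit).
31 cycles of lengths [21, 21, 21, 21, 21, 21, 21, 21, 21, 21, 21, 21, 21, 21, 3, 3, 3, 3, 3, 3, 3, 3, 3, 3, 3, 3, 3, 3, 3, 3, 1].
sign(π) = (−1)^{n − #cycles} = (−1)^{343−31} = (−1)^312 = +1.
(67|343)_J = +1 (Zolotarev's lemma cross-check).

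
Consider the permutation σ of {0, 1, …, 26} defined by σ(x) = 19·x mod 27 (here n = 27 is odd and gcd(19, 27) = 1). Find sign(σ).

+1

Trace 1: π^k(1) = [1, 19, 10] for k=0..2.
π_19 has 15 disjoint cycles with lengths [3, 3, 3, 3, 3, 3, 1, 1, 1, 1, 1, 1, 1, 1, 1] on {0,…,26}.
n − c = 27 − 15 = 12; sign = (−1)^12 = +1.
Check: (19/27) = +1 by Zolotarev.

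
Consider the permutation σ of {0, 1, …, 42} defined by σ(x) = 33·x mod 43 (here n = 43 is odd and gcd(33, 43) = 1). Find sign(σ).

-1

Start at x=12: 12 → 9 → 39 → 40 → 30 → 1 → 33 → … (one orbit).
The orbit structure of x ↦ 33x mod 43: 2 orbits of sizes [42, 1].
43 − 2 = 41 transpositions; sign(π) = (−1)^41 = -1.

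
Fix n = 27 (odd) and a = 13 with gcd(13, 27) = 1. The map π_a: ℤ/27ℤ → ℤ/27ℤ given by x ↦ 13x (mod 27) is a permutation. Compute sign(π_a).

+1

Start at x=4: 4 → 25 → 1 → 13 → 7 → 10 → 22 → … (one orbit).
π_13 has 7 disjoint cycles with lengths [9, 9, 3, 3, 1, 1, 1] on {0,…,26}.
n − c = 27 − 7 = 20; sign = (−1)^20 = +1.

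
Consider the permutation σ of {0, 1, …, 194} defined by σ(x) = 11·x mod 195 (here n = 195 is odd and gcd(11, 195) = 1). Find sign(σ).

Orbit of 121 under x↦11x: [121, 161, 16, 176, 181, 41, 61]… (length divides ord_195(11)).
The orbit structure of x ↦ 11x mod 195: 25 orbits of sizes [12, 12, 12, 12, 12, 12, 12, 12, 12, 12, 12, 12, 12, 12, 12, 2, 2, 2, 2, 2, 1, 1, 1, 1, 1].
195 − 25 = 170 transpositions; sign(π) = (−1)^170 = +1.
(11|195)_J = +1 (Zolotarev's lemma cross-check).

+1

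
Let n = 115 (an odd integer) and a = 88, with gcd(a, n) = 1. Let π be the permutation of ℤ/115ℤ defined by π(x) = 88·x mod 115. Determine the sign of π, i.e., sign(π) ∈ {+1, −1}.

+1

Orbit of 71 under x↦88x: [71, 38, 9, 102, 6, 68, 4]… (length divides ord_115(88)).
The orbit structure of x ↦ 88x mod 115: 5 orbits of sizes [44, 44, 22, 4, 1].
With 5 cycles on 115 points, sign = (−1)^{115−5} = +1.
The Jacobi symbol (88|115) = +1 (Zolotarev) agrees.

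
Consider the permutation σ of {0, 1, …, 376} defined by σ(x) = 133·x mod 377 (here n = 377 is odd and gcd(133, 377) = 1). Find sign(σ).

-1

Start at x=204: 204 → 365 → 289 → 360 → 1 → 133 → 347 → … (one orbit).
40 cycles of lengths [12, 12, 12, 12, 12, 12, 12, 12, 12, 12, 12, 12, 12, 12, 12, 12, 12, 12, 12, 12, 12, 12, 12, 12, 12, 12, 12, 12, 4, 4, 4, 4, 4, 4, 4, 3, 3, 3, 3, 1].
377 − 40 = 337 transpositions; sign(π) = (−1)^337 = -1.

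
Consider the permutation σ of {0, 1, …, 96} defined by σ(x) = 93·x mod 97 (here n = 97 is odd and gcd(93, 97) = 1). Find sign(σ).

Trace 91: π^k(91) = [91, 24, 1, 93, 16, 33, 62] for k=0..6.
Cycle type of π: 24×4 + 1; total 5 cycles.
97 − 5 = 92 transpositions; sign(π) = (−1)^92 = +1.
Zolotarev: (93|97) = +1, matching the cycle-count sign.

+1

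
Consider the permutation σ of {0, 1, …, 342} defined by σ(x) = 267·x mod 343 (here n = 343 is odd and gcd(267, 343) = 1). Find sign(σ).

+1

Orbit of 211 under x↦267x: [211, 85, 57, 127, 295, 218, 239]… (length divides ord_343(267)).
π_267 has 19 disjoint cycles with lengths [49, 49, 49, 49, 49, 49, 7, 7, 7, 7, 7, 7, 1, 1, 1, 1, 1, 1, 1] on {0,…,342}.
sign(π) = (−1)^{n − #cycles} = (−1)^{343−19} = (−1)^324 = +1.
Zolotarev: (267|343) = +1, matching the cycle-count sign.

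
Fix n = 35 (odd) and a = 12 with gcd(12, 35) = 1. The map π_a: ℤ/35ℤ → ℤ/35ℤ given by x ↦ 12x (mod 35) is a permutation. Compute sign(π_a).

+1

Trace 13: π^k(13) = [13, 16, 17, 29, 33, 11, 27] for k=0..6.
5 cycles of lengths [12, 12, 6, 4, 1].
5 cycles on 35: each ℓ→(−1)^(ℓ−1), product (−1)^30 = +1.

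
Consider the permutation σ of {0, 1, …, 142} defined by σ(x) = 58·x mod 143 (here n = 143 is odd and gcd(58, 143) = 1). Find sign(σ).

-1

Start at x=20: 20 → 16 → 70 → 56 → 102 → 53 → 71 → … (one orbit).
Decompose π into cycles: lengths [60, 60, 12, 5, 5, 1] (6 cycles, including the fixed point 0).
Σ(ℓ_i−1) = 143−6 = 137; sign = (−1)^137 = -1.
Zolotarev: (58|143) = -1, matching the cycle-count sign.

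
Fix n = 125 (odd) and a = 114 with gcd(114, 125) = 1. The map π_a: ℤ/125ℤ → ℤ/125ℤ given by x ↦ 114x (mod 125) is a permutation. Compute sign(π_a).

Start at x=49: 49 → 86 → 54 → 31 → 34 → 1 → 114 → … (one orbit).
Cycle type of π: 50×2 + 10×2 + 2×2 + 1; total 7 cycles.
With 7 cycles on 125 points, sign = (−1)^{125−7} = +1.
(114|125)_J = +1 (Zolotarev's lemma cross-check).

+1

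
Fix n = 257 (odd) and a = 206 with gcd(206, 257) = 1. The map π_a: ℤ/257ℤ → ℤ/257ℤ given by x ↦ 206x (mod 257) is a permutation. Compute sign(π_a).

Orbit of 114 under x↦206x: [114, 97, 193, 180, 72, 183, 176]… (length divides ord_257(206)).
Cycle type of π: 256 + 1; total 2 cycles.
2 cycles on 257: each ℓ→(−1)^(ℓ−1), product (−1)^255 = -1.

-1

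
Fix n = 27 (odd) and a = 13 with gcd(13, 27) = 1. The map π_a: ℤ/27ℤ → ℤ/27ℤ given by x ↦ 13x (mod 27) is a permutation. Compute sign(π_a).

+1

Trace 22: π^k(22) = [22, 16, 19, 4, 25, 1, 13] for k=0..6.
Cycle lengths of π_13 on ℤ/27ℤ: [9, 9, 3, 3, 1, 1, 1]; 7 cycles in total.
sign(π) = (−1)^{n − #cycles} = (−1)^{27−7} = (−1)^20 = +1.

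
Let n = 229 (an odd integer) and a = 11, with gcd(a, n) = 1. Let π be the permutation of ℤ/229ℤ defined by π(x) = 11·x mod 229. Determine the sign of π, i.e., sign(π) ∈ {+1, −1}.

Trace 15: π^k(15) = [15, 165, 212, 42, 4, 44, 26] for k=0..6.
Cycle lengths of π_11 on ℤ/229ℤ: [38, 38, 38, 38, 38, 38, 1]; 7 cycles in total.
Σ(ℓ_i−1) = 229−7 = 222; sign = (−1)^222 = +1.
Check: (11/229) = +1 by Zolotarev.

+1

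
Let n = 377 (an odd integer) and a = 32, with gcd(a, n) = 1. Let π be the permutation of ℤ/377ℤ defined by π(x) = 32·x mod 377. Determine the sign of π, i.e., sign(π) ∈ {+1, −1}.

Start at x=135: 135 → 173 → 258 → 339 → 292 → 296 → 47 → … (one orbit).
Cycle type of π: 84×4 + 28 + 12 + 1; total 7 cycles.
With 7 cycles on 377 points, sign = (−1)^{377−7} = +1.
The Jacobi symbol (32|377) = +1 (Zolotarev) agrees.

+1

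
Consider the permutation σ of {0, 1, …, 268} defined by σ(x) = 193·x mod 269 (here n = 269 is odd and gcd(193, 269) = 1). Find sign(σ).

Start at x=26: 26 → 176 → 74 → 25 → 252 → 216 → 262 → … (one orbit).
The orbit structure of x ↦ 193x mod 269: 2 orbits of sizes [268, 1].
n − c = 269 − 2 = 267; sign = (−1)^267 = -1.
The Jacobi symbol (193|269) = -1 (Zolotarev) agrees.

-1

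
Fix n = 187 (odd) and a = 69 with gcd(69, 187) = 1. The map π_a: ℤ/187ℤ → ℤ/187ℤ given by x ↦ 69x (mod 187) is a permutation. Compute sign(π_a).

+1

Start at x=137: 137 → 103 → 1 → 69 → 86 → 137 (one orbit).
Cycle type of π: 5×34 + 1×17; total 51 cycles.
51 cycles on 187: each ℓ→(−1)^(ℓ−1), product (−1)^136 = +1.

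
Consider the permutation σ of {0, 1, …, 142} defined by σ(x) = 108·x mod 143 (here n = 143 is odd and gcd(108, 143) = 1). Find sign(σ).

Start at x=25: 25 → 126 → 23 → 53 → 4 → 3 → 38 → … (one orbit).
Cycle type of π: 30×4 + 6×2 + 5×2 + 1; total 9 cycles.
n − c = 143 − 9 = 134; sign = (−1)^134 = +1.

+1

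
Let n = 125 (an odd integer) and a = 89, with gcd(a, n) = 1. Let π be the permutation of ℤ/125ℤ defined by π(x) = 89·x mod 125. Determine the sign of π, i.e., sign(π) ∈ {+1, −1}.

+1

Orbit of 54 under x↦89x: [54, 56, 109, 76, 14, 121, 19]… (length divides ord_125(89)).
π_89 has 7 disjoint cycles with lengths [50, 50, 10, 10, 2, 2, 1] on {0,…,124}.
7 cycles on 125: each ℓ→(−1)^(ℓ−1), product (−1)^118 = +1.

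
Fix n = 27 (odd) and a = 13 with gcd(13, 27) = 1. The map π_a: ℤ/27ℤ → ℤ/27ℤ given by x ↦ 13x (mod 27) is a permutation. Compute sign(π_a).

Trace 7: π^k(7) = [7, 10, 22, 16, 19, 4, 25] for k=0..6.
Cycle lengths of π_13 on ℤ/27ℤ: [9, 9, 3, 3, 1, 1, 1]; 7 cycles in total.
n − c = 27 − 7 = 20; sign = (−1)^20 = +1.
(13|27)_J = +1 (Zolotarev's lemma cross-check).

+1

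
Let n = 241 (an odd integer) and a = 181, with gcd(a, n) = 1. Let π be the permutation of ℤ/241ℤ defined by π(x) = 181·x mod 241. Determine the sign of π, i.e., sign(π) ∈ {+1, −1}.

Orbit of 4 under x↦181x: [4, 1, 181, 226, 177, 225, 237]… (length divides ord_241(181)).
Decompose π into cycles: lengths [12, 12, 12, 12, 12, 12, 12, 12, 12, 12, 12, 12, 12, 12, 12, 12, 12, 12, 12, 12, 1] (21 cycles, including the fixed point 0).
n − c = 241 − 21 = 220; sign = (−1)^220 = +1.
Zolotarev: (181|241) = +1, matching the cycle-count sign.

+1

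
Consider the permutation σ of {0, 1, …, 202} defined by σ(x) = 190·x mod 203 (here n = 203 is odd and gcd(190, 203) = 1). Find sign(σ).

+1

Trace 197: π^k(197) = [197, 78, 1, 190, 169, 36, 141] for k=0..6.
π_190 has 35 disjoint cycles with lengths [7, 7, 7, 7, 7, 7, 7, 7, 7, 7, 7, 7, 7, 7, 7, 7, 7, 7, 7, 7, 7, 7, 7, 7, 7, 7, 7, 7, 1, 1, 1, 1, 1, 1, 1] on {0,…,202}.
Σ(ℓ_i−1) = 203−35 = 168; sign = (−1)^168 = +1.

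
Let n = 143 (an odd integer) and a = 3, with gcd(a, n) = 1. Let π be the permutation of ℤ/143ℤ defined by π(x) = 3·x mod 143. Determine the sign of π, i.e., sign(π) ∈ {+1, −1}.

Orbit of 53 under x↦3x: [53, 16, 48, 1, 3, 9, 27]… (length divides ord_143(3)).
Cycle type of π: 15×8 + 5×2 + 3×4 + 1; total 15 cycles.
sign(π) = (−1)^{n − #cycles} = (−1)^{143−15} = (−1)^128 = +1.
Check: (3/143) = +1 by Zolotarev.

+1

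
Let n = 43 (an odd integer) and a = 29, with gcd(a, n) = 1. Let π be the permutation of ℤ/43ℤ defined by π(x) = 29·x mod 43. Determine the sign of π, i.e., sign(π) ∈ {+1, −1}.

Start at x=42: 42 → 14 → 19 → 35 → 26 → 23 → 22 → … (one orbit).
The orbit structure of x ↦ 29x mod 43: 2 orbits of sizes [42, 1].
Σ(ℓ_i−1) = 43−2 = 41; sign = (−1)^41 = -1.
Via Zolotarev, sign(π_{29}) = (29|43) = -1.

-1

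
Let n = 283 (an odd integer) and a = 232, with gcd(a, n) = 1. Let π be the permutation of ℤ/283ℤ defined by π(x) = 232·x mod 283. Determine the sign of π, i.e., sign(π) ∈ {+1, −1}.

Orbit of 8 under x↦232x: [8, 158, 149, 42, 122, 4, 79]… (length divides ord_283(232)).
The orbit structure of x ↦ 232x mod 283: 4 orbits of sizes [94, 94, 94, 1].
4 cycles on 283: each ℓ→(−1)^(ℓ−1), product (−1)^279 = -1.
Check: (232/283) = -1 by Zolotarev.

-1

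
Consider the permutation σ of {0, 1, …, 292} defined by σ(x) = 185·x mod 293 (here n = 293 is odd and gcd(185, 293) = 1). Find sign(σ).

-1

Trace 72: π^k(72) = [72, 135, 70, 58, 182, 268, 63] for k=0..6.
2 cycles of lengths [292, 1].
sign(π) = (−1)^{n − #cycles} = (−1)^{293−2} = (−1)^291 = -1.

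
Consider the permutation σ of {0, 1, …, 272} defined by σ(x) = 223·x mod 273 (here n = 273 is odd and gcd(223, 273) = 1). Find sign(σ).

Orbit of 223 under x↦223x: [223, 43, 34, 211, 97, 64, 76]… (length divides ord_273(223)).
The orbit structure of x ↦ 223x mod 273: 33 orbits of sizes [12, 12, 12, 12, 12, 12, 12, 12, 12, 12, 12, 12, 12, 12, 12, 12, 12, 12, 12, 12, 12, 2, 2, 2, 2, 2, 2, 2, 2, 2, 1, 1, 1].
sign(π) = (−1)^{n − #cycles} = (−1)^{273−33} = (−1)^240 = +1.
Zolotarev: (223|273) = +1, matching the cycle-count sign.

+1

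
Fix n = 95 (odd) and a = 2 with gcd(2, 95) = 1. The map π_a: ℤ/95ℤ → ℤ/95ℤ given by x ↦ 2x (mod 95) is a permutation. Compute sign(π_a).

+1

Trace 64: π^k(64) = [64, 33, 66, 37, 74, 53, 11] for k=0..6.
5 cycles of lengths [36, 36, 18, 4, 1].
With 5 cycles on 95 points, sign = (−1)^{95−5} = +1.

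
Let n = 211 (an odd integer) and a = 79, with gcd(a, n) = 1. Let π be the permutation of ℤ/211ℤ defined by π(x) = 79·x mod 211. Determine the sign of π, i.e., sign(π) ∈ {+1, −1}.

+1

Orbit of 79 under x↦79x: [79, 122, 143, 114, 144, 193, 55]… (length divides ord_211(79)).
7 cycles of lengths [35, 35, 35, 35, 35, 35, 1].
With 7 cycles on 211 points, sign = (−1)^{211−7} = +1.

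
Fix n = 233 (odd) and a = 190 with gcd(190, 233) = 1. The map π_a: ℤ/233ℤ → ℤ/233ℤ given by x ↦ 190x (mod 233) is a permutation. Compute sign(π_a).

-1

Trace 106: π^k(106) = [106, 102, 41, 101, 84, 116, 138] for k=0..6.
Cycle lengths of π_190 on ℤ/233ℤ: [232, 1]; 2 cycles in total.
sign(π) = (−1)^{n − #cycles} = (−1)^{233−2} = (−1)^231 = -1.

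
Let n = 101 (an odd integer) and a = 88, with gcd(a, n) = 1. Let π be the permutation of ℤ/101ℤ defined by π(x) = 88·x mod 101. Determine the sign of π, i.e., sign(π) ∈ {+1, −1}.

Orbit of 24 under x↦88x: [24, 92, 16, 95, 78, 97, 52]… (length divides ord_101(88)).
Cycle type of π: 25×4 + 1; total 5 cycles.
5 cycles on 101: each ℓ→(−1)^(ℓ−1), product (−1)^96 = +1.

+1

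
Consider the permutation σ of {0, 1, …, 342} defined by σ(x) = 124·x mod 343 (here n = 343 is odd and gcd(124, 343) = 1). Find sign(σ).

-1

Trace 190: π^k(190) = [190, 236, 109, 139, 86, 31, 71] for k=0..6.
Cycle type of π: 294 + 42 + 6 + 1; total 4 cycles.
n − c = 343 − 4 = 339; sign = (−1)^339 = -1.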